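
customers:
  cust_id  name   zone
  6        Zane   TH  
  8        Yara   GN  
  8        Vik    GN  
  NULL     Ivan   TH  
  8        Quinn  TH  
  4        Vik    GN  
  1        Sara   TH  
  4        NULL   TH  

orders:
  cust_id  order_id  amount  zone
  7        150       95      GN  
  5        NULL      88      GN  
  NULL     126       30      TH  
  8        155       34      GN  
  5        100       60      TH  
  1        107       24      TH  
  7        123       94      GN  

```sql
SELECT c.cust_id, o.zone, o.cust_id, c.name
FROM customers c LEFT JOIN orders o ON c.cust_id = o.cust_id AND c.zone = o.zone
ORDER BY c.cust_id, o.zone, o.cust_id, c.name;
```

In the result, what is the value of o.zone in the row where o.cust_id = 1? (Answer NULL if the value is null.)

TH

LEFT JOIN keeps every row from `customers`; unmatched rows get NULL for `orders`'s columns.
Matching on c.cust_id = o.cust_id AND c.zone = o.zone. A NULL in a compared column never satisfies the condition.
- cust_id=6, zone=TH: no o row matches, row kept with o columns NULL.
- cust_id=8, zone=GN: 1 matching o row(s), so 1 row(s) emitted.
- cust_id=8, zone=GN: 1 matching o row(s), so 1 row(s) emitted.
- cust_id=NULL, zone=TH: no o row matches, row kept with o columns NULL.
- cust_id=8, zone=TH: no o row matches, row kept with o columns NULL.
- cust_id=4, zone=GN: no o row matches, row kept with o columns NULL.
- cust_id=1, zone=TH: 1 matching o row(s), so 1 row(s) emitted.
- cust_id=4, zone=TH: no o row matches, row kept with o columns NULL.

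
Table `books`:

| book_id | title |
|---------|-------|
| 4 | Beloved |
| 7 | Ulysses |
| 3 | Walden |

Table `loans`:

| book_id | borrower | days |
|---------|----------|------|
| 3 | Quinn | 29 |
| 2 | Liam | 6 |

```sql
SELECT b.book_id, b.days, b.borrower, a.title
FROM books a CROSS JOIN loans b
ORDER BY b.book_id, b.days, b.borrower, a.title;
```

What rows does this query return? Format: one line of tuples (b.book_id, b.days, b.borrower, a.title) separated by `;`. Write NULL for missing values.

CROSS JOIN pairs every row of `books` with every row of `loans`: 3 × 2 = 6 rows.
After projecting and ordering:
b.book_id | b.days | b.borrower | a.title
2 | 6 | Liam | Beloved
2 | 6 | Liam | Ulysses
2 | 6 | Liam | Walden
3 | 29 | Quinn | Beloved
3 | 29 | Quinn | Ulysses
3 | 29 | Quinn | Walden

(2, 6, Liam, Beloved); (2, 6, Liam, Ulysses); (2, 6, Liam, Walden); (3, 29, Quinn, Beloved); (3, 29, Quinn, Ulysses); (3, 29, Quinn, Walden)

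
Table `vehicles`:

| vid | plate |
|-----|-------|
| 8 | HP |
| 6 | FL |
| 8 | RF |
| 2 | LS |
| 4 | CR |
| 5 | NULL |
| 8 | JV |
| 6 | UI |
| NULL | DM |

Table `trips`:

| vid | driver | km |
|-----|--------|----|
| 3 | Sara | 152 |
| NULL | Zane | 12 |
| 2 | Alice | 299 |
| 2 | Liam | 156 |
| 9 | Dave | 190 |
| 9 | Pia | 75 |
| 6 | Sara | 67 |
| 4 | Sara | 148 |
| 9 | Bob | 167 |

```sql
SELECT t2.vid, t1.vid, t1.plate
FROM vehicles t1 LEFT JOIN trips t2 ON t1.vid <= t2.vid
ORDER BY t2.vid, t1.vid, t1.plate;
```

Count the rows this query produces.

LEFT JOIN keeps every row from `vehicles`; unmatched rows get NULL for `trips`'s columns.
Matching on t1.vid <= t2.vid. A NULL in a compared column never satisfies the condition.
- t1 (vid=8) pairs with 3 row(s) of t2.
- t1 (vid=6) pairs with 4 row(s) of t2.
- t1 (vid=8) pairs with 3 row(s) of t2.
- t1 (vid=2) pairs with 8 row(s) of t2.
- t1 (vid=4) pairs with 5 row(s) of t2.
- t1 (vid=5) pairs with 4 row(s) of t2.
- t1 (vid=8) pairs with 3 row(s) of t2.
- t1 (vid=6) pairs with 4 row(s) of t2.
- t1 (vid=NULL) has no partner → padded with NULL.
Total: 34 matched + 1 padded = 35 rows.

35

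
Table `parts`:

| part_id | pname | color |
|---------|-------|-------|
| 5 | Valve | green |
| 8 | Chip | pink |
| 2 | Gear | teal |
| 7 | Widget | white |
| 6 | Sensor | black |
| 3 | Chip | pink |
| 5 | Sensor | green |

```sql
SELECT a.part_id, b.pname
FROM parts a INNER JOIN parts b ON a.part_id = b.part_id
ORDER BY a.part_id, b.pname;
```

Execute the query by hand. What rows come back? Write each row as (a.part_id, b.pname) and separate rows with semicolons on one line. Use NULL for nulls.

INNER JOIN keeps only pairs where the ON condition holds.
Matching on a.part_id = b.part_id.
Matched pairs: 9.

(2, Gear); (3, Chip); (5, Sensor); (5, Sensor); (5, Valve); (5, Valve); (6, Sensor); (7, Widget); (8, Chip)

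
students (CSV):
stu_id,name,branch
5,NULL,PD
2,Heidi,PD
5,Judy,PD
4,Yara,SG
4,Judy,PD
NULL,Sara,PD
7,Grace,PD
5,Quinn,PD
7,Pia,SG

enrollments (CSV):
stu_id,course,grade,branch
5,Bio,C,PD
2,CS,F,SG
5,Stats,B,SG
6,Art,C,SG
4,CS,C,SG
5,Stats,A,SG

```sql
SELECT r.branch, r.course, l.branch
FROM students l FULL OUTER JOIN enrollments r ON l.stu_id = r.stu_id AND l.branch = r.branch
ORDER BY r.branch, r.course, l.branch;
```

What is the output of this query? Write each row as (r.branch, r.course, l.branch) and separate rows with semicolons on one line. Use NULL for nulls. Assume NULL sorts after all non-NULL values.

FULL OUTER JOIN keeps every row from both sides; unmatched rows get NULL for the other side's columns.
Matching on l.stu_id = r.stu_id AND l.branch = r.branch. A NULL in a compared column never satisfies the condition.
- l row (stu_id=5, branch=PD): matches 1 r row(s) → 1 output row(s).
- l row (stu_id=2, branch=PD): no match → kept, r columns NULL.
- l row (stu_id=5, branch=PD): matches 1 r row(s) → 1 output row(s).
- l row (stu_id=4, branch=SG): matches 1 r row(s) → 1 output row(s).
- l row (stu_id=4, branch=PD): no match → kept, r columns NULL.
- l row (stu_id=NULL, branch=PD): no match → kept, r columns NULL.
- l row (stu_id=7, branch=PD): no match → kept, r columns NULL.
- l row (stu_id=5, branch=PD): matches 1 r row(s) → 1 output row(s).
- l row (stu_id=7, branch=SG): no match → kept, r columns NULL.
- 4 row(s) from r found no l partner → padded with NULL.

(PD, Bio, PD); (PD, Bio, PD); (PD, Bio, PD); (SG, Art, NULL); (SG, CS, SG); (SG, CS, NULL); (SG, Stats, NULL); (SG, Stats, NULL); (NULL, NULL, PD); (NULL, NULL, PD); (NULL, NULL, PD); (NULL, NULL, PD); (NULL, NULL, SG)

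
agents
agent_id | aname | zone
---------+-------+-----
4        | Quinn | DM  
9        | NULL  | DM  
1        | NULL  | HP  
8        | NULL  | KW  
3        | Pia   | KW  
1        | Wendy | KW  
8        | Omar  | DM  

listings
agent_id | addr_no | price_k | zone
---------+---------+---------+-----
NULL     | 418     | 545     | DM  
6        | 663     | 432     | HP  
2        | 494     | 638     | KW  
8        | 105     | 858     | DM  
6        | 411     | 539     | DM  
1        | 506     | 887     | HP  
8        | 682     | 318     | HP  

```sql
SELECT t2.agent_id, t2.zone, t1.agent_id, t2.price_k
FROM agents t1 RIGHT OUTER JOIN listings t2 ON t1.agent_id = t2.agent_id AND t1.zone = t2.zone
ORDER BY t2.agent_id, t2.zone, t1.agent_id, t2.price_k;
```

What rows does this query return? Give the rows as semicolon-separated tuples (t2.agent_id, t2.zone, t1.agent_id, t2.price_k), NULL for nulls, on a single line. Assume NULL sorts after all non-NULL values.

RIGHT JOIN keeps every row from `listings`; unmatched rows get NULL for `agents`'s columns.
Matching on t1.agent_id = t2.agent_id AND t1.zone = t2.zone. A NULL in a compared column never satisfies the condition.
Matched pairs: 2; unmatched t2 rows kept: 5.

(1, HP, 1, 887); (2, KW, NULL, 638); (6, DM, NULL, 539); (6, HP, NULL, 432); (8, DM, 8, 858); (8, HP, NULL, 318); (NULL, DM, NULL, 545)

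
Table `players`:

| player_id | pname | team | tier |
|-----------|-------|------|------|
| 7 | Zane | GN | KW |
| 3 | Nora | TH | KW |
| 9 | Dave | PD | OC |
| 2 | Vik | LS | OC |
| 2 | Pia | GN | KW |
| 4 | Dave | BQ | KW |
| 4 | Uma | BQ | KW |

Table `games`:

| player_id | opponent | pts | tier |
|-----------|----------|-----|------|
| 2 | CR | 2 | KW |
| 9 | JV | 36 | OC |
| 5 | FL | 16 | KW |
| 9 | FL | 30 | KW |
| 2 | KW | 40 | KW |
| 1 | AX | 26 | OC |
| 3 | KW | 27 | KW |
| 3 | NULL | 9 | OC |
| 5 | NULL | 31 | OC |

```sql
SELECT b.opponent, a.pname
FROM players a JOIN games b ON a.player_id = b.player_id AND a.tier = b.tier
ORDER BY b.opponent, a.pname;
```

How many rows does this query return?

INNER JOIN keeps only pairs where the ON condition holds.
Matching on a.player_id = b.player_id AND a.tier = b.tier.
- a (player_id=7, tier=KW) has no partner → excluded.
- a (player_id=3, tier=KW) pairs with 1 row(s) of b.
- a (player_id=9, tier=OC) pairs with 1 row(s) of b.
- a (player_id=2, tier=OC) has no partner → excluded.
- a (player_id=2, tier=KW) pairs with 2 row(s) of b.
- a (player_id=4, tier=KW) has no partner → excluded.
- a (player_id=4, tier=KW) has no partner → excluded.
Total: 4 rows.

4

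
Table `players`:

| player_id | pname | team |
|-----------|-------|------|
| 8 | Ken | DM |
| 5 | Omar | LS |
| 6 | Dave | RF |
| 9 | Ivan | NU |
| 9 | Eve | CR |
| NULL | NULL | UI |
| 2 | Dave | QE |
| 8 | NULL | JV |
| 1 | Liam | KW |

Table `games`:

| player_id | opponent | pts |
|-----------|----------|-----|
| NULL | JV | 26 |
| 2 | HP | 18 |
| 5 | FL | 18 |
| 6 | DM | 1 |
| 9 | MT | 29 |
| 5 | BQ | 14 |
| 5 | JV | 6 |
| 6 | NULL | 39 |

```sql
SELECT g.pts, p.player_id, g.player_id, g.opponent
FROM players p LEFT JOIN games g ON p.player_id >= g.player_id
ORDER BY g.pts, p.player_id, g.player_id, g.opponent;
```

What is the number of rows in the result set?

39

LEFT JOIN keeps every row from `players`; unmatched rows get NULL for `games`'s columns.
Matching on p.player_id >= g.player_id. A NULL in a compared column never satisfies the condition.
Matched pairs: 37; unmatched p rows kept: 2.
Total: 37 matched + 2 padded = 39 rows.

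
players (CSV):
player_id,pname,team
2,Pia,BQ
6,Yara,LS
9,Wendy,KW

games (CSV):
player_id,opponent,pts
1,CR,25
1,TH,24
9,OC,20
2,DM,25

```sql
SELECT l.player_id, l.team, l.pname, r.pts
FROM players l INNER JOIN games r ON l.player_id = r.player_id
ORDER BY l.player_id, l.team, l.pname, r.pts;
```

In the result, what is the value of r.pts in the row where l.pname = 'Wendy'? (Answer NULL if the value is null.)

20

INNER JOIN keeps only pairs where the ON condition holds.
Matching on l.player_id = r.player_id.
Matched pairs: 2.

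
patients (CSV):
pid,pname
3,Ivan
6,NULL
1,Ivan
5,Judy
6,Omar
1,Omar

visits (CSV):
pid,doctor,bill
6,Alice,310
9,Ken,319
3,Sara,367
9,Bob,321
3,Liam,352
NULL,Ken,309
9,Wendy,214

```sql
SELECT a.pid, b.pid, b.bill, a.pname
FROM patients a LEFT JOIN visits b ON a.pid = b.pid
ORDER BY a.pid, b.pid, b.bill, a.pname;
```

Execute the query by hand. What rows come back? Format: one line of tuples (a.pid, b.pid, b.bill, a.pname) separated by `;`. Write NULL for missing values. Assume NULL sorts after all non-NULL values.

(1, NULL, NULL, Ivan); (1, NULL, NULL, Omar); (3, 3, 352, Ivan); (3, 3, 367, Ivan); (5, NULL, NULL, Judy); (6, 6, 310, Omar); (6, 6, 310, NULL)

LEFT JOIN keeps every row from `patients`; unmatched rows get NULL for `visits`'s columns.
Matching on a.pid = b.pid. A NULL in a compared column never satisfies the condition.
- a (pid=3) pairs with 2 row(s) of b.
- a (pid=6) pairs with 1 row(s) of b.
- a (pid=1) has no partner → padded with NULL.
- a (pid=5) has no partner → padded with NULL.
- a (pid=6) pairs with 1 row(s) of b.
- a (pid=1) has no partner → padded with NULL.
After projecting and ordering:
a.pid | b.pid | b.bill | a.pname
1 | NULL | NULL | Ivan
1 | NULL | NULL | Omar
3 | 3 | 352 | Ivan
3 | 3 | 367 | Ivan
5 | NULL | NULL | Judy
6 | 6 | 310 | Omar
6 | 6 | 310 | NULL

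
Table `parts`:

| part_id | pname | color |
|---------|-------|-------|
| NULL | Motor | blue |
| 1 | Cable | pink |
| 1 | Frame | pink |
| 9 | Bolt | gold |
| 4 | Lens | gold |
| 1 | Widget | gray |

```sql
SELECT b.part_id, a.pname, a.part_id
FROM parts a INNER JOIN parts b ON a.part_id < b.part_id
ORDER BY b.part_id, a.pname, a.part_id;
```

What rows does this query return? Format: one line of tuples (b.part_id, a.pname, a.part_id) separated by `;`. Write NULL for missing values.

(4, Cable, 1); (4, Frame, 1); (4, Widget, 1); (9, Cable, 1); (9, Frame, 1); (9, Lens, 4); (9, Widget, 1)

INNER JOIN keeps only pairs where the ON condition holds.
Matching on a.part_id < b.part_id. A NULL in a compared column never satisfies the condition.
Matched pairs: 7.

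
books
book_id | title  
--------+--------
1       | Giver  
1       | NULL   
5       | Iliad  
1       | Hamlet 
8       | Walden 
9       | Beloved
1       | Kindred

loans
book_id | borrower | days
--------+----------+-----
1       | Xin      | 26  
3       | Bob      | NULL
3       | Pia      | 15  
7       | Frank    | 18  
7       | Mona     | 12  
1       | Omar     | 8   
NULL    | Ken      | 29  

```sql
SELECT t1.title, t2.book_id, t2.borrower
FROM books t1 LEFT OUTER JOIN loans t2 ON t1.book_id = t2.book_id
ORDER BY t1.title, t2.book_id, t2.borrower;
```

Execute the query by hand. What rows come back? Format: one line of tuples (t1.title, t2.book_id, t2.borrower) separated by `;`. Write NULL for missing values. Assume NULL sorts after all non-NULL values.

LEFT JOIN keeps every row from `books`; unmatched rows get NULL for `loans`'s columns.
Matching on t1.book_id = t2.book_id. A NULL in a compared column never satisfies the condition.
Matched pairs: 8; unmatched t1 rows kept: 3.

(Beloved, NULL, NULL); (Giver, 1, Omar); (Giver, 1, Xin); (Hamlet, 1, Omar); (Hamlet, 1, Xin); (Iliad, NULL, NULL); (Kindred, 1, Omar); (Kindred, 1, Xin); (Walden, NULL, NULL); (NULL, 1, Omar); (NULL, 1, Xin)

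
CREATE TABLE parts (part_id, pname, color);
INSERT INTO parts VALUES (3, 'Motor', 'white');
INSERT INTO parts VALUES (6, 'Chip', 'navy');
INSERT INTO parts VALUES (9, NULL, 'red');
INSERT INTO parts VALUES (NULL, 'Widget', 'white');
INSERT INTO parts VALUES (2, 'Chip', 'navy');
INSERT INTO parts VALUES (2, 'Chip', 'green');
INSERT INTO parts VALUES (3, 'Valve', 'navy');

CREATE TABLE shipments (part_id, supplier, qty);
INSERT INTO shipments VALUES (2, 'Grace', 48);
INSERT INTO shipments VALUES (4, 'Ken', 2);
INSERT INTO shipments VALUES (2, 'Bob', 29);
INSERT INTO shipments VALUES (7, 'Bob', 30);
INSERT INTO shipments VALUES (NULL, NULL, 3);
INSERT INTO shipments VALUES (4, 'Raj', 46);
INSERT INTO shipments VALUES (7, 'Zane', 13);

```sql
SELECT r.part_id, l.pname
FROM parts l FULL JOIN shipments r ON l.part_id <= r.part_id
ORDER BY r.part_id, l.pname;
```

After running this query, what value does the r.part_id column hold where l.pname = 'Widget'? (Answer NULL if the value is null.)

FULL OUTER JOIN keeps every row from both sides; unmatched rows get NULL for the other side's columns.
Matching on l.part_id <= r.part_id. A NULL in a compared column never satisfies the condition.
Matched pairs: 22; unmatched l rows kept: 2; unmatched r rows kept: 1.

NULL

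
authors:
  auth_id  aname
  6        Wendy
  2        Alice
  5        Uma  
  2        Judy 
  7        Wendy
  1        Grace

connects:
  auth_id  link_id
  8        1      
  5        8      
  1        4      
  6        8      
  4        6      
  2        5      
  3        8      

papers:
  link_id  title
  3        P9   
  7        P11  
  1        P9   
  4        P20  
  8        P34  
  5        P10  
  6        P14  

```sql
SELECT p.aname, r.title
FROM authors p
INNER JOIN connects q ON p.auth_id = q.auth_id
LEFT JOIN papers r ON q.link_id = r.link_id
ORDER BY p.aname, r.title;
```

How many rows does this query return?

5

Step 1 — p INNER JOIN q on auth_id → 5 row(s).
Then LEFT JOIN `papers r` on link_id: each of those 5 rows is kept; rows whose q.link_id has no match in r get NULL for r's columns.
Result: 5 row(s).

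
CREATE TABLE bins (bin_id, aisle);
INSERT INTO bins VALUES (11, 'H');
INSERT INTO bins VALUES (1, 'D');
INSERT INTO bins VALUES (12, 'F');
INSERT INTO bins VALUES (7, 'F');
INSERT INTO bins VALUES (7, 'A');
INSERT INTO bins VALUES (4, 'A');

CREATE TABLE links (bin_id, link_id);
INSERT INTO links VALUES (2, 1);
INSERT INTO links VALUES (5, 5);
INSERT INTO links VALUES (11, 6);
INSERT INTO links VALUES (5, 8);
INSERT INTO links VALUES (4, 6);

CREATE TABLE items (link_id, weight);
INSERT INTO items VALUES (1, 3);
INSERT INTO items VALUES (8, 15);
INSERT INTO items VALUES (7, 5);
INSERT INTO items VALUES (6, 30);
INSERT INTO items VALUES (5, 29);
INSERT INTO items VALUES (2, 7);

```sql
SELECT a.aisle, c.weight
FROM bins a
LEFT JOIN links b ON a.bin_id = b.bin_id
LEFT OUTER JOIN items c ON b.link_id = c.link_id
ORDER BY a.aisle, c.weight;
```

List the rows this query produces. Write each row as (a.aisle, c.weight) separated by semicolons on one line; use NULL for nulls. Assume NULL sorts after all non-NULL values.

(A, 30); (A, NULL); (D, NULL); (F, NULL); (F, NULL); (H, 30)

Step 1 — a LEFT JOIN b on bin_id → 6 row(s).
Then LEFT JOIN `items c` on link_id: each of those 6 rows is kept; rows whose b.link_id has no match in c get NULL for c's columns.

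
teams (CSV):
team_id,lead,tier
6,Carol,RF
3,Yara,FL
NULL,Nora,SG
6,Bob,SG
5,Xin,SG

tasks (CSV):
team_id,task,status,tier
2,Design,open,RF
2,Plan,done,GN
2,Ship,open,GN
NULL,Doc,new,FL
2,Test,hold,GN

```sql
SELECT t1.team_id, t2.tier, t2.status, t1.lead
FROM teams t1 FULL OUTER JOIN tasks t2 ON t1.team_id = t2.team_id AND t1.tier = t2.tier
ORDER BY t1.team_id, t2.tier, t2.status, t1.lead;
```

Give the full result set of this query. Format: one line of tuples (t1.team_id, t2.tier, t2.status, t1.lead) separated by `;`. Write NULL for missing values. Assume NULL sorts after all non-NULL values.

FULL OUTER JOIN keeps every row from both sides; unmatched rows get NULL for the other side's columns.
Matching on t1.team_id = t2.team_id AND t1.tier = t2.tier. A NULL in a compared column never satisfies the condition.
Matched pairs: 0; unmatched t1 rows kept: 5; unmatched t2 rows kept: 5.

(3, NULL, NULL, Yara); (5, NULL, NULL, Xin); (6, NULL, NULL, Bob); (6, NULL, NULL, Carol); (NULL, FL, new, NULL); (NULL, GN, done, NULL); (NULL, GN, hold, NULL); (NULL, GN, open, NULL); (NULL, RF, open, NULL); (NULL, NULL, NULL, Nora)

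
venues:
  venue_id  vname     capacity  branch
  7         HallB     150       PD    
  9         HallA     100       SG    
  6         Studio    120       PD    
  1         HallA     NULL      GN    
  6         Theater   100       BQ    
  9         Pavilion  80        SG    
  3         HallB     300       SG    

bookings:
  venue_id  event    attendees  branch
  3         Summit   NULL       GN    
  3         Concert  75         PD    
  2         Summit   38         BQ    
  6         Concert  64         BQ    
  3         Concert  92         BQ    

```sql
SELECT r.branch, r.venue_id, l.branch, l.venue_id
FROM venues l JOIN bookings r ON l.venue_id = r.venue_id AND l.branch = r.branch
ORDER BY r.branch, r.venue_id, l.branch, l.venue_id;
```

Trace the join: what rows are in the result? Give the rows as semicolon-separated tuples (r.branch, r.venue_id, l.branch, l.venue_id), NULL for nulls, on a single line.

INNER JOIN keeps only pairs where the ON condition holds.
Matching on l.venue_id = r.venue_id AND l.branch = r.branch.
Matched pairs: 1.

(BQ, 6, BQ, 6)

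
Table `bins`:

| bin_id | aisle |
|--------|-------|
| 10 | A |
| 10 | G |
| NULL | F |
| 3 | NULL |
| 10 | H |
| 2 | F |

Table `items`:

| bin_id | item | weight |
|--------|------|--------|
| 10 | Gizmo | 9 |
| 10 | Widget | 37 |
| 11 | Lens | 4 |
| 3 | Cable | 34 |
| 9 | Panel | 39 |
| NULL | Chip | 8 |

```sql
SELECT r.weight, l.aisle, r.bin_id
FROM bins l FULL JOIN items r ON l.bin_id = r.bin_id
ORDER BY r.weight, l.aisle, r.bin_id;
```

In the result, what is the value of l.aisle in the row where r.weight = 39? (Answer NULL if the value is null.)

FULL OUTER JOIN keeps every row from both sides; unmatched rows get NULL for the other side's columns.
Matching on l.bin_id = r.bin_id. A NULL in a compared column never satisfies the condition.
- l row (bin_id=10): matches 2 r row(s) → 2 output row(s).
- l row (bin_id=10): matches 2 r row(s) → 2 output row(s).
- l row (bin_id=NULL): no match → kept, r columns NULL.
- l row (bin_id=3): matches 1 r row(s) → 1 output row(s).
- l row (bin_id=10): matches 2 r row(s) → 2 output row(s).
- l row (bin_id=2): no match → kept, r columns NULL.
- plus 3 unmatched r row(s), each kept with NULL l columns.

NULL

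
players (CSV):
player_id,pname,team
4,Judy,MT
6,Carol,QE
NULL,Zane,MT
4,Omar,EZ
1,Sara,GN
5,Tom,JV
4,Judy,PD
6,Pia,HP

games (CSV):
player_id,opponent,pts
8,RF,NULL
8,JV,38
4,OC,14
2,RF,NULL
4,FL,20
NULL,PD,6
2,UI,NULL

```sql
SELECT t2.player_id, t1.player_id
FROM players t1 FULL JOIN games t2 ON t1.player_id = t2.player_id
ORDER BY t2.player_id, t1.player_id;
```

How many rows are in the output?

16

FULL OUTER JOIN keeps every row from both sides; unmatched rows get NULL for the other side's columns.
Matching on t1.player_id = t2.player_id. A NULL in a compared column never satisfies the condition.
- t1[0] player_id=4 → 2 match(es) in t2 → 2 row(s).
- t1[1] player_id=6 → no match; kept with NULLs on the t2 side.
- t1[2] player_id=NULL → no match; kept with NULLs on the t2 side.
- t1[3] player_id=4 → 2 match(es) in t2 → 2 row(s).
- t1[4] player_id=1 → no match; kept with NULLs on the t2 side.
- t1[5] player_id=5 → no match; kept with NULLs on the t2 side.
- t1[6] player_id=4 → 2 match(es) in t2 → 2 row(s).
- t1[7] player_id=6 → no match; kept with NULLs on the t2 side.
- 5 row(s) from t2 found no t1 partner → padded with NULL.
Total: 6 matched + 10 padded = 16 rows.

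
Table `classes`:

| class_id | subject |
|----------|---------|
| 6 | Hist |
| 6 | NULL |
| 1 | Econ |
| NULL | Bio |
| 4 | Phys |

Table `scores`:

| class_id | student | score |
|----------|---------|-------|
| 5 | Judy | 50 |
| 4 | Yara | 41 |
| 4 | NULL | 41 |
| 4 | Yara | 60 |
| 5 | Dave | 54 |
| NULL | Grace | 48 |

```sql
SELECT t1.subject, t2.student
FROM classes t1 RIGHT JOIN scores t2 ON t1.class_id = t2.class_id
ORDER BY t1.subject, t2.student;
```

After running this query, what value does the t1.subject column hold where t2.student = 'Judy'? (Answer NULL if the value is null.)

NULL

RIGHT JOIN keeps every row from `scores`; unmatched rows get NULL for `classes`'s columns.
Matching on t1.class_id = t2.class_id. A NULL in a compared column never satisfies the condition.
- t1 row (class_id=6): no match.
- t1 row (class_id=6): no match.
- t1 row (class_id=1): no match.
- t1 row (class_id=NULL): no match.
- t1 row (class_id=4): matches 3 t2 row(s) → 3 output row(s).
- 3 row(s) from t2 found no t1 partner → padded with NULL.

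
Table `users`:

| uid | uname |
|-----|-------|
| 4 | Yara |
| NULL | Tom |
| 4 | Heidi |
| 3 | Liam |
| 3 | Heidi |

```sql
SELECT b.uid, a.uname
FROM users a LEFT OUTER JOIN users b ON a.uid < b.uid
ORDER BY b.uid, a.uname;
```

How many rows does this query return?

LEFT JOIN keeps every row from `users a`; unmatched rows get NULL for `users b`'s columns.
Matching on a.uid < b.uid. A NULL in a compared column never satisfies the condition.
Matched pairs: 4; unmatched a rows kept: 3.
Total: 4 matched + 3 padded = 7 rows.

7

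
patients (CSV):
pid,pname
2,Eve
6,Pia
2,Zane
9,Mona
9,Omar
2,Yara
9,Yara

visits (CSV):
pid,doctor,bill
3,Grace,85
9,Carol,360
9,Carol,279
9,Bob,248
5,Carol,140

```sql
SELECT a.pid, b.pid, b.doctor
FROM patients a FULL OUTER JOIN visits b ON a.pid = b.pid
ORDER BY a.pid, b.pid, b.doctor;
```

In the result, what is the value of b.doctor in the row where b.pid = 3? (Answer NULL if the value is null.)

Grace

FULL OUTER JOIN keeps every row from both sides; unmatched rows get NULL for the other side's columns.
Matching on a.pid = b.pid.
- a row (pid=2): no match → kept, b columns NULL.
- a row (pid=6): no match → kept, b columns NULL.
- a row (pid=2): no match → kept, b columns NULL.
- a row (pid=9): matches 3 b row(s) → 3 output row(s).
- a row (pid=9): matches 3 b row(s) → 3 output row(s).
- a row (pid=2): no match → kept, b columns NULL.
- a row (pid=9): matches 3 b row(s) → 3 output row(s).
- plus 2 unmatched b row(s), each kept with NULL a columns.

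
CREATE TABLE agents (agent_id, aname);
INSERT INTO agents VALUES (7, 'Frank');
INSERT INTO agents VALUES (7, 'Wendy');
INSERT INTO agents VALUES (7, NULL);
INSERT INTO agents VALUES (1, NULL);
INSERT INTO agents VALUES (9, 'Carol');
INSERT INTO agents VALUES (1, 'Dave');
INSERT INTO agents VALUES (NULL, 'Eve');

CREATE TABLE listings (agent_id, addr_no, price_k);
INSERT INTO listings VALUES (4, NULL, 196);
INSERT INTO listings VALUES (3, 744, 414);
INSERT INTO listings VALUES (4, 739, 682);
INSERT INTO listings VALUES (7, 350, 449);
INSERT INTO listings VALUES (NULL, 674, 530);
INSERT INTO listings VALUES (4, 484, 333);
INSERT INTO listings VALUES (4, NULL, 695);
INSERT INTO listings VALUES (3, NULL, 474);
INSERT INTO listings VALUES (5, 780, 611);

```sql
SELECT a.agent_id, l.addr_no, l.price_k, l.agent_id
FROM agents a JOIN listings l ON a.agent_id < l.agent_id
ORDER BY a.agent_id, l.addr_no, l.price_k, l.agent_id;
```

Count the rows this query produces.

16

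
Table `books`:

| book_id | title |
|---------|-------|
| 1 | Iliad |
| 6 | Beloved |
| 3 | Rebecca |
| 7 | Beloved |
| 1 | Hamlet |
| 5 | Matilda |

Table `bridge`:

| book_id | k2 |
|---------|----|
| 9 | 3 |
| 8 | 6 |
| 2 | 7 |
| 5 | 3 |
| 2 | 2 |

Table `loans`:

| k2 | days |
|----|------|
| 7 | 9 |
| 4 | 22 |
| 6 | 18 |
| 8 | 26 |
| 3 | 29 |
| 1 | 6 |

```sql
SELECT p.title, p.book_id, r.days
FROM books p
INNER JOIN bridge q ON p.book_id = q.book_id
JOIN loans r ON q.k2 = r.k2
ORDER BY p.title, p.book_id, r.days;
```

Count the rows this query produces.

1

Step 1 — p INNER JOIN q on book_id → 1 row(s).
Then INNER JOIN `loans r` on k2: keep only rows whose q.k2 appears in r.
Result: 1 row(s).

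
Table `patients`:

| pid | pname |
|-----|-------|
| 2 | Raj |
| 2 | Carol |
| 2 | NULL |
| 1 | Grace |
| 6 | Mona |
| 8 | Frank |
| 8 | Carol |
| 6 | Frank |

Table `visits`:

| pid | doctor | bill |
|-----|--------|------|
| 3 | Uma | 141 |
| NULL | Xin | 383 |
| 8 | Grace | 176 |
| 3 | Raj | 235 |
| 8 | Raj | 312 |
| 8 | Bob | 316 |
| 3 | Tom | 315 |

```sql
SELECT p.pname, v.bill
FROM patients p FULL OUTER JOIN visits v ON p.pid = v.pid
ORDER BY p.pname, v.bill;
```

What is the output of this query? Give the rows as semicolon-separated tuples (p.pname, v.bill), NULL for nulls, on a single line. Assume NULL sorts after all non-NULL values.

FULL OUTER JOIN keeps every row from both sides; unmatched rows get NULL for the other side's columns.
Matching on p.pid = v.pid. A NULL in a compared column never satisfies the condition.
Matched pairs: 6; unmatched p rows kept: 6; unmatched v rows kept: 4.

(Carol, 176); (Carol, 312); (Carol, 316); (Carol, NULL); (Frank, 176); (Frank, 312); (Frank, 316); (Frank, NULL); (Grace, NULL); (Mona, NULL); (Raj, NULL); (NULL, 141); (NULL, 235); (NULL, 315); (NULL, 383); (NULL, NULL)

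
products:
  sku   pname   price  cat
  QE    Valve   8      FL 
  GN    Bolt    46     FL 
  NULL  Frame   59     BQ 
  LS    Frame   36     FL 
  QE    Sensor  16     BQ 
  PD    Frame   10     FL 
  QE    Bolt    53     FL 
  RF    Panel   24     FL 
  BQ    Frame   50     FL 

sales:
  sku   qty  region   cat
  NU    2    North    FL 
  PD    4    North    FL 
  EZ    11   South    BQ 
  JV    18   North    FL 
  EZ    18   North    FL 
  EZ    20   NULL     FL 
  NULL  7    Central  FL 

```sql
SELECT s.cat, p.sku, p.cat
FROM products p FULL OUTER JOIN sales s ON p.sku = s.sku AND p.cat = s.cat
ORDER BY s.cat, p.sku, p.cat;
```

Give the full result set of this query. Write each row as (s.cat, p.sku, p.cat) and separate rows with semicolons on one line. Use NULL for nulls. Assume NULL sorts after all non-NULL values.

(BQ, NULL, NULL); (FL, PD, FL); (FL, NULL, NULL); (FL, NULL, NULL); (FL, NULL, NULL); (FL, NULL, NULL); (FL, NULL, NULL); (NULL, BQ, FL); (NULL, GN, FL); (NULL, LS, FL); (NULL, QE, BQ); (NULL, QE, FL); (NULL, QE, FL); (NULL, RF, FL); (NULL, NULL, BQ)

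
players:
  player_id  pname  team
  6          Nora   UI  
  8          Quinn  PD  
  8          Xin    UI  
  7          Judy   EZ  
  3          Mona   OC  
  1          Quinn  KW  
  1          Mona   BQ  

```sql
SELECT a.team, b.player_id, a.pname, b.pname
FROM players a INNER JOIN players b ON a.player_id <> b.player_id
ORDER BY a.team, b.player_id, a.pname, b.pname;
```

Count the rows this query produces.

38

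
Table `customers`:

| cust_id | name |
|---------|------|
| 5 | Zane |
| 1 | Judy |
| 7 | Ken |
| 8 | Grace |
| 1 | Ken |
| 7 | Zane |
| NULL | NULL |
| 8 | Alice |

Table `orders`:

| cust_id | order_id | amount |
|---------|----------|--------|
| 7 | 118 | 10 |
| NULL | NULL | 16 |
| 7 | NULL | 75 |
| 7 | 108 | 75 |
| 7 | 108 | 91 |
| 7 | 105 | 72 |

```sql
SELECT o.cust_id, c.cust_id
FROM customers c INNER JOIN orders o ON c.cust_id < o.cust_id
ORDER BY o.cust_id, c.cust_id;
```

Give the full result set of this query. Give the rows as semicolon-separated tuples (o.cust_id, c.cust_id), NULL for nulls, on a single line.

(7, 1); (7, 1); (7, 1); (7, 1); (7, 1); (7, 1); (7, 1); (7, 1); (7, 1); (7, 1); (7, 5); (7, 5); (7, 5); (7, 5); (7, 5)

INNER JOIN keeps only pairs where the ON condition holds.
Matching on c.cust_id < o.cust_id. A NULL in a compared column never satisfies the condition.
Matched pairs: 15.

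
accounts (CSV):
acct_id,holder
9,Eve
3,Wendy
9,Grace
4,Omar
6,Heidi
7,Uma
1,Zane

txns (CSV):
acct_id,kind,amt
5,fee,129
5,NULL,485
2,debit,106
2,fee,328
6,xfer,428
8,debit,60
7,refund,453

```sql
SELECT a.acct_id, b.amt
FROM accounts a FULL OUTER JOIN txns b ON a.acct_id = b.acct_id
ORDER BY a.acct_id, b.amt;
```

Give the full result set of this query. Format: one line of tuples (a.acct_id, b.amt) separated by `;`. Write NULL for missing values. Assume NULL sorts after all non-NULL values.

(1, NULL); (3, NULL); (4, NULL); (6, 428); (7, 453); (9, NULL); (9, NULL); (NULL, 60); (NULL, 106); (NULL, 129); (NULL, 328); (NULL, 485)

FULL OUTER JOIN keeps every row from both sides; unmatched rows get NULL for the other side's columns.
Matching on a.acct_id = b.acct_id.
Matched pairs: 2; unmatched a rows kept: 5; unmatched b rows kept: 5.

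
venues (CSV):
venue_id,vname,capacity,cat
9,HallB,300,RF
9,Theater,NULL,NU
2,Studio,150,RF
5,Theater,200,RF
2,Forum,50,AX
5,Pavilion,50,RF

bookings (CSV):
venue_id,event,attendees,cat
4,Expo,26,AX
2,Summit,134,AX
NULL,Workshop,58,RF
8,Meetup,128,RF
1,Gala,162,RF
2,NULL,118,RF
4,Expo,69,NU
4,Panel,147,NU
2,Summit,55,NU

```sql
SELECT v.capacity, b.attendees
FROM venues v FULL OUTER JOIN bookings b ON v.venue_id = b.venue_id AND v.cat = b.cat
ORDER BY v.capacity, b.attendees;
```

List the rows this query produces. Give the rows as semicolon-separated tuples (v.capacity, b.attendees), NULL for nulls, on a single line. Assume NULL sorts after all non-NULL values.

(50, 134); (50, NULL); (150, 118); (200, NULL); (300, NULL); (NULL, 26); (NULL, 55); (NULL, 58); (NULL, 69); (NULL, 128); (NULL, 147); (NULL, 162); (NULL, NULL)

FULL OUTER JOIN keeps every row from both sides; unmatched rows get NULL for the other side's columns.
Matching on v.venue_id = b.venue_id AND v.cat = b.cat. A NULL in a compared column never satisfies the condition.
- v row (venue_id=9, cat=RF): no match → kept, b columns NULL.
- v row (venue_id=9, cat=NU): no match → kept, b columns NULL.
- v row (venue_id=2, cat=RF): matches 1 b row(s) → 1 output row(s).
- v row (venue_id=5, cat=RF): no match → kept, b columns NULL.
- v row (venue_id=2, cat=AX): matches 1 b row(s) → 1 output row(s).
- v row (venue_id=5, cat=RF): no match → kept, b columns NULL.
- 7 b row(s) had no v match → kept, v columns NULL.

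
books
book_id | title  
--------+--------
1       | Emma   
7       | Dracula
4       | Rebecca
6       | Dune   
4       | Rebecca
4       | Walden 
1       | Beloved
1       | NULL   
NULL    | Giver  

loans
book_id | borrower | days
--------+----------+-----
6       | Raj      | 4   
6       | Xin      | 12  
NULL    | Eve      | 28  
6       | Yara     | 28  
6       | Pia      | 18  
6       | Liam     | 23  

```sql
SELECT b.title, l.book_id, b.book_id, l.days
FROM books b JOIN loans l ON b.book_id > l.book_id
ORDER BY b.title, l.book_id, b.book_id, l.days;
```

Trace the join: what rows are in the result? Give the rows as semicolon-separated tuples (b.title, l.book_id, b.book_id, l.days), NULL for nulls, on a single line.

(Dracula, 6, 7, 4); (Dracula, 6, 7, 12); (Dracula, 6, 7, 18); (Dracula, 6, 7, 23); (Dracula, 6, 7, 28)

INNER JOIN keeps only pairs where the ON condition holds.
Matching on b.book_id > l.book_id. A NULL in a compared column never satisfies the condition.
- book_id=1: no matching l row, dropped.
- book_id=7: 5 matching l row(s), so 5 row(s) emitted.
- book_id=4: no matching l row, dropped.
- book_id=6: no matching l row, dropped.
- book_id=4: no matching l row, dropped.
- book_id=4: no matching l row, dropped.
- book_id=1: no matching l row, dropped.
- book_id=1: no matching l row, dropped.
- book_id=NULL: no matching l row, dropped.
After projecting and ordering:
b.title | l.book_id | b.book_id | l.days
Dracula | 6 | 7 | 4
Dracula | 6 | 7 | 12
Dracula | 6 | 7 | 18
Dracula | 6 | 7 | 23
Dracula | 6 | 7 | 28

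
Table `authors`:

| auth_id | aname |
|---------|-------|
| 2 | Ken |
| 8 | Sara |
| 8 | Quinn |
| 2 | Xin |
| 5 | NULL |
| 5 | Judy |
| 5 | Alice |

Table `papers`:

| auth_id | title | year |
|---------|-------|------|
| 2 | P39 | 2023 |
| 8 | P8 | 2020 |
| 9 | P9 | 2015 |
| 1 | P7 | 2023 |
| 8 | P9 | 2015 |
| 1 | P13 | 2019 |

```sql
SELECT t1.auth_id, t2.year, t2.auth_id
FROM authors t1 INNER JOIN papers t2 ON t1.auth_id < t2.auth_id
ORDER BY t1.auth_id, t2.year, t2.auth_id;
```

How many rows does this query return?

INNER JOIN keeps only pairs where the ON condition holds.
Matching on t1.auth_id < t2.auth_id.
- auth_id=2: 3 matching t2 row(s), so 3 row(s) emitted.
- auth_id=8: 1 matching t2 row(s), so 1 row(s) emitted.
- auth_id=8: 1 matching t2 row(s), so 1 row(s) emitted.
- auth_id=2: 3 matching t2 row(s), so 3 row(s) emitted.
- auth_id=5: 3 matching t2 row(s), so 3 row(s) emitted.
- auth_id=5: 3 matching t2 row(s), so 3 row(s) emitted.
- auth_id=5: 3 matching t2 row(s), so 3 row(s) emitted.
Total: 17 rows.

17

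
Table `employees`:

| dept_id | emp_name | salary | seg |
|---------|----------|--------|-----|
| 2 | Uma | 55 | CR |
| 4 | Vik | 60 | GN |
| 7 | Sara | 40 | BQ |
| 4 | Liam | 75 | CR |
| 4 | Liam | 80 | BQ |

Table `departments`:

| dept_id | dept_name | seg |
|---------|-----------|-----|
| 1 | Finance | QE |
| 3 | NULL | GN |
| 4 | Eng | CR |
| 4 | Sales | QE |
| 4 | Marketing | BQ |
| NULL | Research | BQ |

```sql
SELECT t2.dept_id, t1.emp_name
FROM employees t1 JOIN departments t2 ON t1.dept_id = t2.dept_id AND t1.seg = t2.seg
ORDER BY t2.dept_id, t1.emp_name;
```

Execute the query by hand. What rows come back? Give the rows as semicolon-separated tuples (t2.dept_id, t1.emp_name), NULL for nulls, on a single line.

(4, Liam); (4, Liam)

INNER JOIN keeps only pairs where the ON condition holds.
Matching on t1.dept_id = t2.dept_id AND t1.seg = t2.seg. A NULL in a compared column never satisfies the condition.
- t1[0] dept_id=2, seg=CR → no match; dropped.
- t1[1] dept_id=4, seg=GN → no match; dropped.
- t1[2] dept_id=7, seg=BQ → no match; dropped.
- t1[3] dept_id=4, seg=CR → 1 match(es) in t2 → 1 row(s).
- t1[4] dept_id=4, seg=BQ → 1 match(es) in t2 → 1 row(s).
After projecting and ordering:
t2.dept_id | t1.emp_name
4 | Liam
4 | Liam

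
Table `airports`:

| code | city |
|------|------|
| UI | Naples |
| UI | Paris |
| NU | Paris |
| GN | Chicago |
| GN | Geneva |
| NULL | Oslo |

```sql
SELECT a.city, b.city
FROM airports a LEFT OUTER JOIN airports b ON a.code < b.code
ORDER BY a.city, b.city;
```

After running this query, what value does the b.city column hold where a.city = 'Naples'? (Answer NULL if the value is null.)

LEFT JOIN keeps every row from `airports a`; unmatched rows get NULL for `airports b`'s columns.
Matching on a.code < b.code. A NULL in a compared column never satisfies the condition.
Matched pairs: 8; unmatched a rows kept: 3.

NULL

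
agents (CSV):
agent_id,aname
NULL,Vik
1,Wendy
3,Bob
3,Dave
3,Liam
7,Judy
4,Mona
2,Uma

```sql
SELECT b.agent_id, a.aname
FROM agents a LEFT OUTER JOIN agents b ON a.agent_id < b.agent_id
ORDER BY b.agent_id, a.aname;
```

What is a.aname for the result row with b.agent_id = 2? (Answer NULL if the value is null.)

LEFT JOIN keeps every row from `agents a`; unmatched rows get NULL for `agents b`'s columns.
Matching on a.agent_id < b.agent_id. A NULL in a compared column never satisfies the condition.
- agent_id=NULL: no b row matches, row kept with b columns NULL.
- agent_id=1: 6 matching b row(s), so 6 row(s) emitted.
- agent_id=3: 2 matching b row(s), so 2 row(s) emitted.
- agent_id=3: 2 matching b row(s), so 2 row(s) emitted.
- agent_id=3: 2 matching b row(s), so 2 row(s) emitted.
- agent_id=7: no b row matches, row kept with b columns NULL.
- agent_id=4: 1 matching b row(s), so 1 row(s) emitted.
- agent_id=2: 5 matching b row(s), so 5 row(s) emitted.

Wendy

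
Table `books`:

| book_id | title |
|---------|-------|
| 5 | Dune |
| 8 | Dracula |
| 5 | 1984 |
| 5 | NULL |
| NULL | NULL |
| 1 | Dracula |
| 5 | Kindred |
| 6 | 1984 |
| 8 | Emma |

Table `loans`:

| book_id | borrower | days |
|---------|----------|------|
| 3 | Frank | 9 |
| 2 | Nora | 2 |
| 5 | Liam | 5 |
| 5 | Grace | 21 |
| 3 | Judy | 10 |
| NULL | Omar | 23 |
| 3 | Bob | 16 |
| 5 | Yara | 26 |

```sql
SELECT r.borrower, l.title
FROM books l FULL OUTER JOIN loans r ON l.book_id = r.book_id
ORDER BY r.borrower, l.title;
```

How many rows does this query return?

22

FULL OUTER JOIN keeps every row from both sides; unmatched rows get NULL for the other side's columns.
Matching on l.book_id = r.book_id. A NULL in a compared column never satisfies the condition.
- l (book_id=5) pairs with 3 row(s) of r.
- l (book_id=8) has no partner → padded with NULL.
- l (book_id=5) pairs with 3 row(s) of r.
- l (book_id=5) pairs with 3 row(s) of r.
- l (book_id=NULL) has no partner → padded with NULL.
- l (book_id=1) has no partner → padded with NULL.
- l (book_id=5) pairs with 3 row(s) of r.
- l (book_id=6) has no partner → padded with NULL.
- l (book_id=8) has no partner → padded with NULL.
- 5 r row(s) had no l match → kept, l columns NULL.
Total: 12 matched + 10 padded = 22 rows.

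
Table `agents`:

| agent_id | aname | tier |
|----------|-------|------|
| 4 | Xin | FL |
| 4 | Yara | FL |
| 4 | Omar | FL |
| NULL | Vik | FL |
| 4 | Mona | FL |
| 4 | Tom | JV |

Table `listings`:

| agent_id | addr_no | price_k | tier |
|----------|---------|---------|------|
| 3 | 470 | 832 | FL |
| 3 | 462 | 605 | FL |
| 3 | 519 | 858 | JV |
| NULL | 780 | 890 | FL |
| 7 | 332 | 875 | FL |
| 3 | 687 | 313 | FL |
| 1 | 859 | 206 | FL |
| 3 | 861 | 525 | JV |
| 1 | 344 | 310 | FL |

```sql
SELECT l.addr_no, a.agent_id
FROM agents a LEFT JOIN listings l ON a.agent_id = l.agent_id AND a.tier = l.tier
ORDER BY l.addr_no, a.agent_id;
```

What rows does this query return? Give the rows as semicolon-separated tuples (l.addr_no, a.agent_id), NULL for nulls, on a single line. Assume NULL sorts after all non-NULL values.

(NULL, 4); (NULL, 4); (NULL, 4); (NULL, 4); (NULL, 4); (NULL, NULL)

LEFT JOIN keeps every row from `agents`; unmatched rows get NULL for `listings`'s columns.
Matching on a.agent_id = l.agent_id AND a.tier = l.tier. A NULL in a compared column never satisfies the condition.
- a row (agent_id=4, tier=FL): no match → kept, l columns NULL.
- a row (agent_id=4, tier=FL): no match → kept, l columns NULL.
- a row (agent_id=4, tier=FL): no match → kept, l columns NULL.
- a row (agent_id=NULL, tier=FL): no match → kept, l columns NULL.
- a row (agent_id=4, tier=FL): no match → kept, l columns NULL.
- a row (agent_id=4, tier=JV): no match → kept, l columns NULL.
After projecting and ordering:
l.addr_no | a.agent_id
NULL | 4
NULL | 4
NULL | 4
NULL | 4
NULL | 4
NULL | NULL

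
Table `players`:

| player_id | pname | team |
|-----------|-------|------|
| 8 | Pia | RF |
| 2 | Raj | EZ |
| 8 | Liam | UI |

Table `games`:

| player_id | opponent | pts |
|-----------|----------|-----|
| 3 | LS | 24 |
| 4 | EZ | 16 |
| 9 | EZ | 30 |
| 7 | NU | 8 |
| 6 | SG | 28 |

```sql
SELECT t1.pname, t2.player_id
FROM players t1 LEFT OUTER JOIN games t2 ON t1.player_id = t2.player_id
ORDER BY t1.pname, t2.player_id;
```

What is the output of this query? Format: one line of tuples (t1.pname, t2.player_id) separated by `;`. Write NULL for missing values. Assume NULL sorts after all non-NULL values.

(Liam, NULL); (Pia, NULL); (Raj, NULL)

LEFT JOIN keeps every row from `players`; unmatched rows get NULL for `games`'s columns.
Matching on t1.player_id = t2.player_id.
- t1 (player_id=8) has no partner → padded with NULL.
- t1 (player_id=2) has no partner → padded with NULL.
- t1 (player_id=8) has no partner → padded with NULL.
After projecting and ordering:
t1.pname | t2.player_id
Liam | NULL
Pia | NULL
Raj | NULL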